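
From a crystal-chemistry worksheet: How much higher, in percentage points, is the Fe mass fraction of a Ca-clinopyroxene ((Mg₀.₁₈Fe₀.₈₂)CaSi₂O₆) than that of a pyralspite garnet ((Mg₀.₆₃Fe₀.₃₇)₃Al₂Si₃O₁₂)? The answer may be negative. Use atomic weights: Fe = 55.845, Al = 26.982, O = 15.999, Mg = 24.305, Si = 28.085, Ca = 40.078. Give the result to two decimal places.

Fe in (Mg₀.₁₈Fe₀.₈₂)CaSi₂O₆: molar mass 242.410 g/mol; 0.82×55.845 = 45.793 g → 18.89 wt%.
Fe in (Mg₀.₆₃Fe₀.₃₇)₃Al₂Si₃O₁₂: molar mass 438.131 g/mol; 1.11×55.845 = 61.988 g → 14.15 wt%.
Difference = 18.89 − 14.15 = 4.74 percentage points.

4.74 percentage points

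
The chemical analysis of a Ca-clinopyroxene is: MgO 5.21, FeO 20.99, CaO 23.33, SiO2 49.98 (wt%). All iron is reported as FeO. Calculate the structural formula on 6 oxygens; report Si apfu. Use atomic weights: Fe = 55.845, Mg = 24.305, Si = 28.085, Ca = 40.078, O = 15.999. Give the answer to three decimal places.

MgO (M=40.304): mol = 0.12927; Mg = 0.12927, O = 0.12927.
FeO (M=71.844): mol = 0.29216; Fe = 0.29216, O = 0.29216.
CaO (M=56.077): mol = 0.41604; Ca = 0.41604, O = 0.41604.
SiO2 (M=60.083): mol = 0.83185; Si = 0.83185, O = 1.66370.
ΣO = 2.50117; factor = 6/ΣO = 2.39888.
Si apfu = 0.83185 × 2.39888 = 1.996.

1.996 Si apfu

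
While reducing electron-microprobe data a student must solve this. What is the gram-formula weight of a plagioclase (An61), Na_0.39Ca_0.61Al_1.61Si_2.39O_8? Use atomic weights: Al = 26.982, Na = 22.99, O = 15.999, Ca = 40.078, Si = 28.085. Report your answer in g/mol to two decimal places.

The formula mass is the sum 0.39(22.99) + 0.61(40.078) + 1.61(26.982) + 2.39(28.085) + 8(15.999).

271.97 g/mol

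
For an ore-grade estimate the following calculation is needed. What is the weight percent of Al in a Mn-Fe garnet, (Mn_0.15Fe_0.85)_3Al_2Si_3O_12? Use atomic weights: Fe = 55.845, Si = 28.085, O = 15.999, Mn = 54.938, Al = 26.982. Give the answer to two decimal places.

M((Mn_0.15Fe_0.85)_3Al_2Si_3O_12) = 497.334 g/mol.
Al contributes 2 × 26.982 = 53.964 g per mole.
53.964/497.334 = 0.1085 → 10.85%.

10.85 wt%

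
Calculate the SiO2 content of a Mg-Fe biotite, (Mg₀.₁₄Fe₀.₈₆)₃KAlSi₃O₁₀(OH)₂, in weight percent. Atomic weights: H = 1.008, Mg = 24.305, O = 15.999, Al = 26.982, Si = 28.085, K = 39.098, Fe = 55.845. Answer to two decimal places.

36.15 wt%

Molar mass of (Mg₀.₁₄Fe₀.₈₆)₃KAlSi₃O₁₀(OH)₂ = 0.42·24.305 + 2.58·55.845 + 1·39.098 + 1·26.982 + 3·28.085 + 12·15.999 + 2·1.008 = 498.627 g/mol.
Each formula unit contains 3 Si, equivalent to 3/1 = 3.0000 mol SiO2.
M(SiO2) = 1×28.085 + 2×15.999 = 60.083 g/mol.
Mass of SiO2 per formula unit = 3.0000 × 60.083 = 180.249 g.
SiO2 wt% = 180.249 / 498.627 × 100 = 36.15%.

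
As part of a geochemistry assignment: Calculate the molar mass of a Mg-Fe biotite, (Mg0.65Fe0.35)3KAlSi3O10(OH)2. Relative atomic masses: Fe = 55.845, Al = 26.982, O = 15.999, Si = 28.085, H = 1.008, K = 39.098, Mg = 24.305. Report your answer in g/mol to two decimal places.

M = 1.95*24.305 + 1.05*55.845 + 1*39.098 + 1*26.982 + 3*28.085 + 12*15.999 + 2*1.008

450.37 g/mol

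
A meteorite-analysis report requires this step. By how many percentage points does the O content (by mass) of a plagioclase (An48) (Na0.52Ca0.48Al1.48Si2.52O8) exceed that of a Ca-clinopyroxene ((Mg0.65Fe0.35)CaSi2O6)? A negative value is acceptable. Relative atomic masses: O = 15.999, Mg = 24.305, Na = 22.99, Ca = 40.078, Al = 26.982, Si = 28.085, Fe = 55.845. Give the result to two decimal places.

First mineral: 127.992 g O in 269.892 g formula = 47.42 wt% O.
Second mineral: 95.994 g O in 227.586 g formula = 42.18 wt% O.
47.42% − 42.18% gives a difference of 5.24 percentage points.

5.24 percentage points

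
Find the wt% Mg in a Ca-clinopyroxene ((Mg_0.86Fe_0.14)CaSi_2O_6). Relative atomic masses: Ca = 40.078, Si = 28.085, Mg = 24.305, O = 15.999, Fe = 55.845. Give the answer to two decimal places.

9.46 mass %

Formula mass = 0.86·24.305 + 0.14·55.845 + 1·40.078 + 2·28.085 + 6·15.999 = 220.963 g/mol, of which 20.902 g is Mg.
So Mg makes up 20.902/220.963 = 0.0946 of the mass, i.e. 9.46%.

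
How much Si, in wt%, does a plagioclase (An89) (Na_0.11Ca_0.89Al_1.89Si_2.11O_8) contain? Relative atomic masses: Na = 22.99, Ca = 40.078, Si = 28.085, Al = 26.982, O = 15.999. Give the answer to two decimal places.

M(Na_0.11Ca_0.89Al_1.89Si_2.11O_8) = 276.446 g/mol.
Si contributes 2.11 × 28.085 = 59.259 g per mole.
59.259/276.446 = 0.2144 → 21.44%.

21.44 wt%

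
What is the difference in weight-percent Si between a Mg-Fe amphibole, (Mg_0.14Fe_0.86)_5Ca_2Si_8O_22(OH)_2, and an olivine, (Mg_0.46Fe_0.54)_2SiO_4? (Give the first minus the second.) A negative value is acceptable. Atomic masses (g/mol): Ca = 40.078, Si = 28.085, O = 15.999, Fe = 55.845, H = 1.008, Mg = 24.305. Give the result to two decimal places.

7.63 percentage points

M((Mg_0.14Fe_0.86)_5Ca_2Si_8O_22(OH)_2) = 947.975 g/mol, so wt% Si = 224.680/947.975 × 100 = 23.70%.
M((Mg_0.46Fe_0.54)_2SiO_4) = 174.754 g/mol, so wt% Si = 28.085/174.754 × 100 = 16.07%.
23.70 − 16.07 = 7.63 pp.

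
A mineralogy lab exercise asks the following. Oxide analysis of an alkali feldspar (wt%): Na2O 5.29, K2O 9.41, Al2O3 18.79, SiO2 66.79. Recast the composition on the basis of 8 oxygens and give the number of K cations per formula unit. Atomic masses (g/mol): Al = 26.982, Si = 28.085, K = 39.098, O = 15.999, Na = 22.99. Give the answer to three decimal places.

Na2O (M=61.979): mol = 0.08535; Na = 0.17070, O = 0.08535.
K2O (M=94.195): mol = 0.09990; K = 0.19980, O = 0.09990.
Al2O3 (M=101.961): mol = 0.18429; Al = 0.36858, O = 0.55287.
SiO2 (M=60.083): mol = 1.11163; Si = 1.11163, O = 2.22326.
ΣO = 2.96138; factor = 8/ΣO = 2.70144.
K apfu = 0.19980 × 2.70144 = 0.540.

0.540 K apfu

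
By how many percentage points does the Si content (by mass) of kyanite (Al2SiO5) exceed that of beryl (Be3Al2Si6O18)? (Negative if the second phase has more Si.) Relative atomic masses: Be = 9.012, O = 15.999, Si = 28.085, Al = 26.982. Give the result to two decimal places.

Si in Al2SiO5: molar mass 162.044 g/mol; 1×28.085 = 28.085 g → 17.33 wt%.
Si in Be3Al2Si6O18: molar mass 537.492 g/mol; 6×28.085 = 168.510 g → 31.35 wt%.
Difference = 17.33 − 31.35 = -14.02 percentage points.

-14.02 percentage points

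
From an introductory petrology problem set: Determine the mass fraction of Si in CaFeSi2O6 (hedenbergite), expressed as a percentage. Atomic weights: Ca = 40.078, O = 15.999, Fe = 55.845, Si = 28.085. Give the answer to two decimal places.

Formula mass = 1·40.078 + 1·55.845 + 2·28.085 + 6·15.999 = 248.087 g/mol, of which 56.170 g is Si.
So Si makes up 56.170/248.087 = 0.2264 of the mass, i.e. 22.64%.

22.64 weight percent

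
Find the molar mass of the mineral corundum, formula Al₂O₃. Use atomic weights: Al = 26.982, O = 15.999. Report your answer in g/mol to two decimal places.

The formula mass is the sum 2(26.982) + 3(15.999).

101.96 g/mol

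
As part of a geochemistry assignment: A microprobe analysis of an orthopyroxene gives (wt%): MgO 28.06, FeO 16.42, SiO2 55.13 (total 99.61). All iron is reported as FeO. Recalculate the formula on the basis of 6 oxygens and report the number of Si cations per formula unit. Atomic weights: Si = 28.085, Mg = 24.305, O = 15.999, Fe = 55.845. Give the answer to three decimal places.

1.995 Si apfu

MgO (M=40.304): mol = 0.69621; Mg = 0.69621, O = 0.69621.
FeO (M=71.844): mol = 0.22855; Fe = 0.22855, O = 0.22855.
SiO2 (M=60.083): mol = 0.91756; Si = 0.91756, O = 1.83512.
ΣO = 2.75988; factor = 6/ΣO = 2.17401.
Si apfu = 0.91756 × 2.17401 = 1.995.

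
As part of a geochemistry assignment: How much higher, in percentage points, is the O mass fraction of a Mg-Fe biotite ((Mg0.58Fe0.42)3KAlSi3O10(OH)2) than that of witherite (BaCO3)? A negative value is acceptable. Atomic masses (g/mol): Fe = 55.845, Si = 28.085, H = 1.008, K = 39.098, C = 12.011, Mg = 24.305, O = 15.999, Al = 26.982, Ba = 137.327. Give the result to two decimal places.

M((Mg0.58Fe0.42)3KAlSi3O10(OH)2) = 456.994 g/mol, so wt% O = 191.988/456.994 × 100 = 42.01%.
M(BaCO3) = 197.335 g/mol, so wt% O = 47.997/197.335 × 100 = 24.32%.
42.01 − 24.32 = 17.69 pp.

17.69 percentage points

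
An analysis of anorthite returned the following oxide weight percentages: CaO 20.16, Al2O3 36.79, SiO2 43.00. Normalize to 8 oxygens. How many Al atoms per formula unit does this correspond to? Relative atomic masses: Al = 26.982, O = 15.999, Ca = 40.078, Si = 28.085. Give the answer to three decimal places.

2.009 Al apfu

20.16 wt% CaO ÷ 56.077 g/mol = 0.35951 mol, giving 0.35951 Ca and 0.35951 O.
36.79 wt% Al2O3 ÷ 101.961 g/mol = 0.36082 mol, giving 0.72164 Al and 1.08246 O.
43.00 wt% SiO2 ÷ 60.083 g/mol = 0.71568 mol, giving 0.71568 Si and 1.43136 O.
Oxygen sums to 2.87333; scaling by 8/2.87333 = 2.78423 puts the formula on 8 O.
Al: 0.72164 × 2.78423 = 2.009 atoms per formula unit.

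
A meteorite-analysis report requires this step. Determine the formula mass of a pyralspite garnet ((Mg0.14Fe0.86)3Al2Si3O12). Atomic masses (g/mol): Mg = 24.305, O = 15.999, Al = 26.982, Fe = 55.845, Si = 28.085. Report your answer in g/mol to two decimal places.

M = 0.42(24.305) + 2.58(55.845) + 2(26.982) + 3(28.085) + 12(15.999)

484.50 g/mol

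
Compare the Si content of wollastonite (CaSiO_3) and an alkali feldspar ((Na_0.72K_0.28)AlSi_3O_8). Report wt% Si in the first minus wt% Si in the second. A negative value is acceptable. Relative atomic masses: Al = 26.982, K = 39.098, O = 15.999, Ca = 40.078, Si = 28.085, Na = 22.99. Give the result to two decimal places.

-7.41 percentage points

First mineral: 28.085 g Si in 116.160 g formula = 24.18 wt% Si.
Second mineral: 84.255 g Si in 266.729 g formula = 31.59 wt% Si.
24.18% − 31.59% gives a difference of -7.41 percentage points.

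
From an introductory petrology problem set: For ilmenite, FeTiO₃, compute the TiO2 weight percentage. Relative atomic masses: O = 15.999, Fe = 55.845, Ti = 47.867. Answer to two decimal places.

52.64 wt%

Molar mass of FeTiO₃ = 1*55.845 + 1*47.867 + 3*15.999 = 151.709 g/mol.
Each formula unit contains 1 Ti, equivalent to 1/1 = 1.0000 mol TiO2.
M(TiO2) = 1×47.867 + 2×15.999 = 79.865 g/mol.
Mass of TiO2 per formula unit = 1.0000 × 79.865 = 79.865 g.
TiO2 wt% = 79.865 / 151.709 × 100 = 52.64%.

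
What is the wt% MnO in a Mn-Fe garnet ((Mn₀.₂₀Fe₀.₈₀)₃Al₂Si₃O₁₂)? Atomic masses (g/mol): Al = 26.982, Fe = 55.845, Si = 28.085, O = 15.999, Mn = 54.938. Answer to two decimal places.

8.56 wt%

Formula mass = 497.198 g/mol.
0.60 Mn → 0.6000 mol MnO per formula unit; M(MnO) = 70.937, so MnO mass = 42.562 g.
42.562/497.198 × 100 = 8.56 wt%.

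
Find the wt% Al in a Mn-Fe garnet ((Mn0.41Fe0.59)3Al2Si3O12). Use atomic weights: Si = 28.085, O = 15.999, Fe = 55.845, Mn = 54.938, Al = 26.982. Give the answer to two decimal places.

Molar mass of (Mn0.41Fe0.59)3Al2Si3O12: 1.23*54.938 + 1.77*55.845 + 2*26.982 + 3*28.085 + 12*15.999 = 496.626 g/mol.
Mass of Al per formula unit: 2 × 26.982 = 53.964 g.
Weight fraction Al = 53.964 / 496.626 = 0.1087.

10.87 mass %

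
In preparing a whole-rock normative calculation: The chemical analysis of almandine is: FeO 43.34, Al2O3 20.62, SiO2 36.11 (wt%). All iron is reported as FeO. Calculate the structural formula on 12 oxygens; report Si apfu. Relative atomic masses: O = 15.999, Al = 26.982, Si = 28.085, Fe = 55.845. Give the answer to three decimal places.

FeO: 43.34/71.844 = 0.60325 mol → 0.60325 mol Fe, 0.60325 mol O.
Al2O3: 20.62/101.961 = 0.20223 mol → 0.40446 mol Al, 0.60669 mol O.
SiO2: 36.11/60.083 = 0.60100 mol → 0.60100 mol Si, 1.20200 mol O.
Total oxygen = 2.41194 mol. Normalization factor = 12/2.41194 = 4.97525.
Si per 12 O = 0.60100 × 4.97525 = 2.990.

2.990 Si apfu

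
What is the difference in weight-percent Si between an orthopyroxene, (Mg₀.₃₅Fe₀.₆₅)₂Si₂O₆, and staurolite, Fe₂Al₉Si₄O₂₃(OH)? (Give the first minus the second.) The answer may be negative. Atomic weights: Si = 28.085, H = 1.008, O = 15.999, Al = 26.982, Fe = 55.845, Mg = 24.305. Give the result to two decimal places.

10.04 percentage points

M((Mg₀.₃₅Fe₀.₆₅)₂Si₂O₆) = 241.776 g/mol, so wt% Si = 56.170/241.776 × 100 = 23.23%.
M(Fe₂Al₉Si₄O₂₃(OH)) = 851.852 g/mol, so wt% Si = 112.340/851.852 × 100 = 13.19%.
23.23 − 13.19 = 10.04 pp.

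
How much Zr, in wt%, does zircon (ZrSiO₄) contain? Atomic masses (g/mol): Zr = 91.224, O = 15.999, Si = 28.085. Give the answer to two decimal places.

M(ZrSiO₄) = 183.305 g/mol.
Zr contributes 1 × 91.224 = 91.224 g per mole.
91.224/183.305 = 0.4977 → 49.77%.

49.77 wt%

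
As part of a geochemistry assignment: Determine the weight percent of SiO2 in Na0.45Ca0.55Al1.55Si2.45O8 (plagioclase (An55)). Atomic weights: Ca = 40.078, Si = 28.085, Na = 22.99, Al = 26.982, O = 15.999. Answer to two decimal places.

Molar mass of Na0.45Ca0.55Al1.55Si2.45O8 = 0.45×22.99 + 0.55×40.078 + 1.55×26.982 + 2.45×28.085 + 8×15.999 = 271.011 g/mol.
Each formula unit contains 2.45 Si, equivalent to 2.45/1 = 2.4500 mol SiO2.
M(SiO2) = 1×28.085 + 2×15.999 = 60.083 g/mol.
Mass of SiO2 per formula unit = 2.4500 × 60.083 = 147.203 g.
SiO2 wt% = 147.203 / 271.011 × 100 = 54.32%.

54.32 wt%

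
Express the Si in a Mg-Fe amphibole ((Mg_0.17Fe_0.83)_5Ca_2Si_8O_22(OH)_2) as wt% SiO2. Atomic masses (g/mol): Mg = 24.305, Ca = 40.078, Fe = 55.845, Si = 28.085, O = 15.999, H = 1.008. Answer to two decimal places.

M((Mg_0.17Fe_0.83)_5Ca_2Si_8O_22(OH)_2) = 943.244 g/mol; M(SiO2) = 60.083 g/mol.
Moles SiO2 per formula unit = 8 Si ÷ 1 = 8.0000.
SiO2 fraction = (8.0000 × 60.083) / 943.244 = 480.664/943.244 = 0.5096.

50.96 wt%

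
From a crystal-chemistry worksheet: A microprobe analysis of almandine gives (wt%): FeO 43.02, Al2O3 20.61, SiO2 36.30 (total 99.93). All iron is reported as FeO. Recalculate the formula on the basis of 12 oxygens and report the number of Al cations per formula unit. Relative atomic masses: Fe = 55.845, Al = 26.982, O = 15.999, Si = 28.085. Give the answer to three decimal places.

2.010 Al apfu

FeO (M=71.844): mol = 0.59880; Fe = 0.59880, O = 0.59880.
Al2O3 (M=101.961): mol = 0.20214; Al = 0.40428, O = 0.60642.
SiO2 (M=60.083): mol = 0.60416; Si = 0.60416, O = 1.20832.
ΣO = 2.41354; factor = 12/ΣO = 4.97195.
Al apfu = 0.40428 × 4.97195 = 2.010.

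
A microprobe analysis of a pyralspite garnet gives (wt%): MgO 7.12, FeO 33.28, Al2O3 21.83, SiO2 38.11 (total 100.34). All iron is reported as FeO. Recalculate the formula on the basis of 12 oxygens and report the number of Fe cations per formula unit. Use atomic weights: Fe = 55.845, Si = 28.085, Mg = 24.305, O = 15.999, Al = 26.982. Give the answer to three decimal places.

MgO: 7.12/40.304 = 0.17666 mol → 0.17666 mol Mg, 0.17666 mol O.
FeO: 33.28/71.844 = 0.46323 mol → 0.46323 mol Fe, 0.46323 mol O.
Al2O3: 21.83/101.961 = 0.21410 mol → 0.42820 mol Al, 0.64230 mol O.
SiO2: 38.11/60.083 = 0.63429 mol → 0.63429 mol Si, 1.26858 mol O.
Total oxygen = 2.55077 mol. Normalization factor = 12/2.55077 = 4.70446.
Fe per 12 O = 0.46323 × 4.70446 = 2.179.

2.179 Fe apfu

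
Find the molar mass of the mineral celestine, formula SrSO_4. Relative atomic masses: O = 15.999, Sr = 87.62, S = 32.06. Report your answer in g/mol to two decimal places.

Sr: 1 × 87.62 = 87.6200
S: 1 × 32.06 = 32.0600
O: 4 × 15.999 = 63.9960
Summing the contributions gives the formula mass.

183.68 g/mol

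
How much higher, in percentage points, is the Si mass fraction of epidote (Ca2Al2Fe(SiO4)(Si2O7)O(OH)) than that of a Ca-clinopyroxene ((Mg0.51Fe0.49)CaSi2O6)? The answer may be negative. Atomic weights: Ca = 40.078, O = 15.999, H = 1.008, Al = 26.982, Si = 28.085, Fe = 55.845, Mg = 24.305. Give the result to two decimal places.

-6.77 percentage points

M(Ca2Al2Fe(SiO4)(Si2O7)O(OH)) = 483.215 g/mol, so wt% Si = 84.255/483.215 × 100 = 17.44%.
M((Mg0.51Fe0.49)CaSi2O6) = 232.002 g/mol, so wt% Si = 56.170/232.002 × 100 = 24.21%.
17.44 − 24.21 = -6.77 pp.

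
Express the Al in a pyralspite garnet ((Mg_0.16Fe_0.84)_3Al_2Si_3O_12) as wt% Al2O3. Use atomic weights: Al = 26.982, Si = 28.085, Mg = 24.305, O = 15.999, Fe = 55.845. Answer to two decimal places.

M((Mg_0.16Fe_0.84)_3Al_2Si_3O_12) = 482.603 g/mol; M(Al2O3) = 101.961 g/mol.
Moles Al2O3 per formula unit = 2 Al ÷ 2 = 1.0000.
Al2O3 fraction = (1.0000 × 101.961) / 482.603 = 101.961/482.603 = 0.2113.

21.13 wt%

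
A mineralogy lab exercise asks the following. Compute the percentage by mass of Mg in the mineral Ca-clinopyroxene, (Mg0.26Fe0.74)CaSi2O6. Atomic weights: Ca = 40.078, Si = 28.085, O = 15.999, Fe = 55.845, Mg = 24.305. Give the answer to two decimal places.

M((Mg0.26Fe0.74)CaSi2O6) = 239.887 g/mol.
Mg contributes 0.26 × 24.305 = 6.319 g per mole.
6.319/239.887 = 0.0263 → 2.63%.

2.63 wt%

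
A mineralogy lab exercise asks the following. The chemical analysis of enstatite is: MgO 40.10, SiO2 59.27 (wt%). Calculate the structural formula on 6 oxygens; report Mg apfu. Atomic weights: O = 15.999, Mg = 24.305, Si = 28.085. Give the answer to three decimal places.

40.10 wt% MgO ÷ 40.304 g/mol = 0.99494 mol, giving 0.99494 Mg and 0.99494 O.
59.27 wt% SiO2 ÷ 60.083 g/mol = 0.98647 mol, giving 0.98647 Si and 1.97294 O.
Oxygen sums to 2.96788; scaling by 6/2.96788 = 2.02165 puts the formula on 6 O.
Mg: 0.99494 × 2.02165 = 2.011 atoms per formula unit.

2.011 Mg apfu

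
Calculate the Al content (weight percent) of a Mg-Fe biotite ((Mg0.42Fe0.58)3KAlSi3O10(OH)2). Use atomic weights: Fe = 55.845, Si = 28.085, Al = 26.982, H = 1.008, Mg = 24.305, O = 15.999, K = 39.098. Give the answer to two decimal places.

Molar mass of (Mg0.42Fe0.58)3KAlSi3O10(OH)2: 1.26·24.305 + 1.74·55.845 + 1·39.098 + 1·26.982 + 3·28.085 + 12·15.999 + 2·1.008 = 472.134 g/mol.
Mass of Al per formula unit: 1 × 26.982 = 26.982 g.
Weight fraction Al = 26.982 / 472.134 = 0.0571.

5.71 weight percent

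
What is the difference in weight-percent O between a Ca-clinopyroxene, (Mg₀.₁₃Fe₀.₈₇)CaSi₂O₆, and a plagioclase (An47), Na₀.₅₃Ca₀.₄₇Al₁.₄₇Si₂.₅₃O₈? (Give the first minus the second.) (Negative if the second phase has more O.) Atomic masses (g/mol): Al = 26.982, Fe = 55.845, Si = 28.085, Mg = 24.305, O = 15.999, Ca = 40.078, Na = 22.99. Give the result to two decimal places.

-8.11 percentage points

O in (Mg₀.₁₃Fe₀.₈₇)CaSi₂O₆: molar mass 243.987 g/mol; 6×15.999 = 95.994 g → 39.34 wt%.
O in Na₀.₅₃Ca₀.₄₇Al₁.₄₇Si₂.₅₃O₈: molar mass 269.732 g/mol; 8×15.999 = 127.992 g → 47.45 wt%.
Difference = 39.34 − 47.45 = -8.11 percentage points.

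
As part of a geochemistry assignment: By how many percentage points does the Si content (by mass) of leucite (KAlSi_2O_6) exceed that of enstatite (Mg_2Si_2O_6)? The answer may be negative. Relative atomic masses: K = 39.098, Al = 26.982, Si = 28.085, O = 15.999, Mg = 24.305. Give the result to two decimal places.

First mineral: 56.170 g Si in 218.244 g formula = 25.74 wt% Si.
Second mineral: 56.170 g Si in 200.774 g formula = 27.98 wt% Si.
25.74% − 27.98% gives a difference of -2.24 percentage points.

-2.24 percentage points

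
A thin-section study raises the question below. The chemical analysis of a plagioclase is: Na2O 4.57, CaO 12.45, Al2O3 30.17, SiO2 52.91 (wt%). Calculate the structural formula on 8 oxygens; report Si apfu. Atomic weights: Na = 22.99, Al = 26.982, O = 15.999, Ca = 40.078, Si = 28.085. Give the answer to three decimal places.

2.392 Si apfu

Na2O (M=61.979): mol = 0.07373; Na = 0.14746, O = 0.07373.
CaO (M=56.077): mol = 0.22202; Ca = 0.22202, O = 0.22202.
Al2O3 (M=101.961): mol = 0.29590; Al = 0.59180, O = 0.88770.
SiO2 (M=60.083): mol = 0.88062; Si = 0.88062, O = 1.76124.
ΣO = 2.94469; factor = 8/ΣO = 2.71675.
Si apfu = 0.88062 × 2.71675 = 2.392.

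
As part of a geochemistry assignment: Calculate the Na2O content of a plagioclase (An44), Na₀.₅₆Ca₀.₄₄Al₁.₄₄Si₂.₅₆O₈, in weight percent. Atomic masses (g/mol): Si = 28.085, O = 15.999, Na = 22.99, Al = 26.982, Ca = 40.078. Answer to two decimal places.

6.45 wt%

Molar mass of Na₀.₅₆Ca₀.₄₄Al₁.₄₄Si₂.₅₆O₈ = 0.56×22.99 + 0.44×40.078 + 1.44×26.982 + 2.56×28.085 + 8×15.999 = 269.252 g/mol.
Each formula unit contains 0.56 Na, equivalent to 0.56/2 = 0.2800 mol Na2O.
M(Na2O) = 2×22.99 + 1×15.999 = 61.979 g/mol.
Mass of Na2O per formula unit = 0.2800 × 61.979 = 17.354 g.
Na2O wt% = 17.354 / 269.252 × 100 = 6.45%.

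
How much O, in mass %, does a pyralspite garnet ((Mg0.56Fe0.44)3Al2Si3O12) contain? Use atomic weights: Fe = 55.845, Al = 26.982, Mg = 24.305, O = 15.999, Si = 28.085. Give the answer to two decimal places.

M((Mg0.56Fe0.44)3Al2Si3O12) = 444.755 g/mol.
O contributes 12 × 15.999 = 191.988 g per mole.
191.988/444.755 = 0.4317 → 43.17%.

43.17 mass %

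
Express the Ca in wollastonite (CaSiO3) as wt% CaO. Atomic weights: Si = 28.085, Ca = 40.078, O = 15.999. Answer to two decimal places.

Molar mass of CaSiO3 = 1*40.078 + 1*28.085 + 3*15.999 = 116.160 g/mol.
Each formula unit contains 1 Ca, equivalent to 1/1 = 1.0000 mol CaO.
M(CaO) = 1×40.078 + 1×15.999 = 56.077 g/mol.
Mass of CaO per formula unit = 1.0000 × 56.077 = 56.077 g.
CaO wt% = 56.077 / 116.160 × 100 = 48.28%.

48.28 wt%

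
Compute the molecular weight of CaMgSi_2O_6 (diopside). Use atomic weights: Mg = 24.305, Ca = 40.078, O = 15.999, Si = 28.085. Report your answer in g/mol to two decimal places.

216.55 g/mol

Ca: 1 × 40.078 = 40.0780
Mg: 1 × 24.305 = 24.3050
Si: 2 × 28.085 = 56.1700
O: 6 × 15.999 = 95.9940
Summing the contributions gives the formula mass.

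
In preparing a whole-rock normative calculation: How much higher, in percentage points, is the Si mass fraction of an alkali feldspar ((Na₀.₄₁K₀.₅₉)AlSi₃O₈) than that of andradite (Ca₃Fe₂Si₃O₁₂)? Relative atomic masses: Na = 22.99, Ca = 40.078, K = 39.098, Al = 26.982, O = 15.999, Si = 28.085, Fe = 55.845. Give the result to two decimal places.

14.43 percentage points

Si in (Na₀.₄₁K₀.₅₉)AlSi₃O₈: molar mass 271.723 g/mol; 3×28.085 = 84.255 g → 31.01 wt%.
Si in Ca₃Fe₂Si₃O₁₂: molar mass 508.167 g/mol; 3×28.085 = 84.255 g → 16.58 wt%.
Difference = 31.01 − 16.58 = 14.43 percentage points.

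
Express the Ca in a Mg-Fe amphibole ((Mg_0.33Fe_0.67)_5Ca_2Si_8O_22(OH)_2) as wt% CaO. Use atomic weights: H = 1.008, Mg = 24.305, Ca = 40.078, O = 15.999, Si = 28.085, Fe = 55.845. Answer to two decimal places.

Molar mass of (Mg_0.33Fe_0.67)_5Ca_2Si_8O_22(OH)_2 = 1.65*24.305 + 3.35*55.845 + 2*40.078 + 8*28.085 + 24*15.999 + 2*1.008 = 918.012 g/mol.
Each formula unit contains 2 Ca, equivalent to 2/1 = 2.0000 mol CaO.
M(CaO) = 1×40.078 + 1×15.999 = 56.077 g/mol.
Mass of CaO per formula unit = 2.0000 × 56.077 = 112.154 g.
CaO wt% = 112.154 / 918.012 × 100 = 12.22%.

12.22 wt%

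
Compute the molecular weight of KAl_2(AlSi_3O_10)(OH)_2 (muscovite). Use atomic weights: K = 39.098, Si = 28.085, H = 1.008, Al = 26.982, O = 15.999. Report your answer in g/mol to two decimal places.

398.30 g/mol

The formula mass is the sum 1·39.098 + 3·26.982 + 3·28.085 + 12·15.999 + 2·1.008.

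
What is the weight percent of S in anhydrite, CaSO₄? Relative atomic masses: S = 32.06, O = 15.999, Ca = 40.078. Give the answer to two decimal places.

Formula mass = 1·40.078 + 1·32.06 + 4·15.999 = 136.134 g/mol, of which 32.060 g is S.
So S makes up 32.060/136.134 = 0.2355 of the mass, i.e. 23.55%.

23.55 weight percent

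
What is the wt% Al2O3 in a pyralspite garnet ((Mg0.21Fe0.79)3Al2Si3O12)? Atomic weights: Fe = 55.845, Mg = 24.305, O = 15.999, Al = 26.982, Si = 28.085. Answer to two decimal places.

Molar mass of (Mg0.21Fe0.79)3Al2Si3O12 = 0.63×24.305 + 2.37×55.845 + 2×26.982 + 3×28.085 + 12×15.999 = 477.872 g/mol.
Each formula unit contains 2 Al, equivalent to 2/2 = 1.0000 mol Al2O3.
M(Al2O3) = 2×26.982 + 3×15.999 = 101.961 g/mol.
Mass of Al2O3 per formula unit = 1.0000 × 101.961 = 101.961 g.
Al2O3 wt% = 101.961 / 477.872 × 100 = 21.34%.

21.34 wt%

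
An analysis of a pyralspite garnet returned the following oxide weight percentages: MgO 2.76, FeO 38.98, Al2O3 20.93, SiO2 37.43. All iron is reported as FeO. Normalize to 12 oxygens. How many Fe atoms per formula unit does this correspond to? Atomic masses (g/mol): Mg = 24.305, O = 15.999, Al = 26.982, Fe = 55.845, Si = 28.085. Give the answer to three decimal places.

2.633 Fe apfu

MgO (M=40.304): mol = 0.06848; Mg = 0.06848, O = 0.06848.
FeO (M=71.844): mol = 0.54256; Fe = 0.54256, O = 0.54256.
Al2O3 (M=101.961): mol = 0.20527; Al = 0.41054, O = 0.61581.
SiO2 (M=60.083): mol = 0.62297; Si = 0.62297, O = 1.24594.
ΣO = 2.47279; factor = 12/ΣO = 4.85282.
Fe apfu = 0.54256 × 4.85282 = 2.633.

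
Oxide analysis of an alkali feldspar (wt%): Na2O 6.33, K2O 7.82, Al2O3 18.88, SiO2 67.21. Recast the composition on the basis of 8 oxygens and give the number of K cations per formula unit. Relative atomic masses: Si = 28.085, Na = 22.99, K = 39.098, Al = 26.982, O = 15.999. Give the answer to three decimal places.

6.33 wt% Na2O ÷ 61.979 g/mol = 0.10213 mol, giving 0.20426 Na and 0.10213 O.
7.82 wt% K2O ÷ 94.195 g/mol = 0.08302 mol, giving 0.16604 K and 0.08302 O.
18.88 wt% Al2O3 ÷ 101.961 g/mol = 0.18517 mol, giving 0.37034 Al and 0.55551 O.
67.21 wt% SiO2 ÷ 60.083 g/mol = 1.11862 mol, giving 1.11862 Si and 2.23724 O.
Oxygen sums to 2.97790; scaling by 8/2.97790 = 2.68646 puts the formula on 8 O.
K: 0.16604 × 2.68646 = 0.446 atoms per formula unit.

0.446 K apfu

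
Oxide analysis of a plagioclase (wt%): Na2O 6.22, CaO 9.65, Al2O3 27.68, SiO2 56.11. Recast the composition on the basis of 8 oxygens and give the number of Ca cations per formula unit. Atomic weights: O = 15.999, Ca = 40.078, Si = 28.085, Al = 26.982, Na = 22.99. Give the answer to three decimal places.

0.466 Ca apfu

Na2O: 6.22/61.979 = 0.10036 mol → 0.20072 mol Na, 0.10036 mol O.
CaO: 9.65/56.077 = 0.17208 mol → 0.17208 mol Ca, 0.17208 mol O.
Al2O3: 27.68/101.961 = 0.27148 mol → 0.54296 mol Al, 0.81444 mol O.
SiO2: 56.11/60.083 = 0.93387 mol → 0.93387 mol Si, 1.86774 mol O.
Total oxygen = 2.95462 mol. Normalization factor = 8/2.95462 = 2.70762.
Ca per 8 O = 0.17208 × 2.70762 = 0.466.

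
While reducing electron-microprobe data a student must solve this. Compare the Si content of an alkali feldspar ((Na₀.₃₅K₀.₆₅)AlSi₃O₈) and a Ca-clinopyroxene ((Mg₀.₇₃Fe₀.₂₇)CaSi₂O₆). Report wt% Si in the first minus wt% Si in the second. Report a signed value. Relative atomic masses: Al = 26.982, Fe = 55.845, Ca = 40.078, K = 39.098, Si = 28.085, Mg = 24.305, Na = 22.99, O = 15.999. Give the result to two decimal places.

M((Na₀.₃₅K₀.₆₅)AlSi₃O₈) = 272.689 g/mol, so wt% Si = 84.255/272.689 × 100 = 30.90%.
M((Mg₀.₇₃Fe₀.₂₇)CaSi₂O₆) = 225.063 g/mol, so wt% Si = 56.170/225.063 × 100 = 24.96%.
30.90 − 24.96 = 5.94 pp.

5.94 percentage points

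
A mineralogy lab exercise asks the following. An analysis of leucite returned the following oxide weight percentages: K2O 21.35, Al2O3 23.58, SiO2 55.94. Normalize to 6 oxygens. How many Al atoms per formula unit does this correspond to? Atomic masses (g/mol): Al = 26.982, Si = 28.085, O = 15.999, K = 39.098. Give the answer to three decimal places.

K2O: 21.35/94.195 = 0.22666 mol → 0.45332 mol K, 0.22666 mol O.
Al2O3: 23.58/101.961 = 0.23126 mol → 0.46252 mol Al, 0.69378 mol O.
SiO2: 55.94/60.083 = 0.93105 mol → 0.93105 mol Si, 1.86210 mol O.
Total oxygen = 2.78254 mol. Normalization factor = 6/2.78254 = 2.15630.
Al per 6 O = 0.46252 × 2.15630 = 0.997.

0.997 Al apfu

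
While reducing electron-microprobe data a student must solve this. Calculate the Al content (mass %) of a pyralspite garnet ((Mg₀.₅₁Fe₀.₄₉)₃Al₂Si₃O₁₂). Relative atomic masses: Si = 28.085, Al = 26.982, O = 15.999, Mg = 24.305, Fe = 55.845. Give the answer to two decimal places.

M((Mg₀.₅₁Fe₀.₄₉)₃Al₂Si₃O₁₂) = 449.486 g/mol.
Al contributes 2 × 26.982 = 53.964 g per mole.
53.964/449.486 = 0.1201 → 12.01%.

12.01 mass %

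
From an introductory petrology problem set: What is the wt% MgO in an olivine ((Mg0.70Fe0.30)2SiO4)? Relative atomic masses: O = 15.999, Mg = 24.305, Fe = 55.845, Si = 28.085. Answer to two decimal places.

35.35 wt%

M((Mg0.70Fe0.30)2SiO4) = 159.615 g/mol; M(MgO) = 40.304 g/mol.
Moles MgO per formula unit = 1.40 Mg ÷ 1 = 1.4000.
MgO fraction = (1.4000 × 40.304) / 159.615 = 56.426/159.615 = 0.3535.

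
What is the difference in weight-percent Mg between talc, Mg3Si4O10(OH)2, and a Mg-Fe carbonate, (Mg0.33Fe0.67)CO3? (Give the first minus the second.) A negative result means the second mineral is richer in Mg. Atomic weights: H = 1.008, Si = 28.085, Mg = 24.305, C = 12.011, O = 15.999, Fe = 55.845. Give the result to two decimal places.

M(Mg3Si4O10(OH)2) = 379.259 g/mol, so wt% Mg = 72.915/379.259 × 100 = 19.23%.
M((Mg0.33Fe0.67)CO3) = 105.445 g/mol, so wt% Mg = 8.021/105.445 × 100 = 7.61%.
19.23 − 7.61 = 11.62 pp.

11.62 percentage points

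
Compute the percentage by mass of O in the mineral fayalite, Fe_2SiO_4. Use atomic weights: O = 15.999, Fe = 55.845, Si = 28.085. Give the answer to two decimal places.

31.41 wt%

M(Fe_2SiO_4) = 203.771 g/mol.
O contributes 4 × 15.999 = 63.996 g per mole.
63.996/203.771 = 0.3141 → 31.41%.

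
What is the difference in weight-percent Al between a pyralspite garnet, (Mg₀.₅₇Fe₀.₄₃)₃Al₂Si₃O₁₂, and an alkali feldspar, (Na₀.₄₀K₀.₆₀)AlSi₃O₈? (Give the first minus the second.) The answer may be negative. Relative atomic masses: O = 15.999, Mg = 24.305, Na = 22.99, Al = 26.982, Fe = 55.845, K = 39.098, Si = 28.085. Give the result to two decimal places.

First mineral: 53.964 g Al in 443.809 g formula = 12.16 wt% Al.
Second mineral: 26.982 g Al in 271.884 g formula = 9.92 wt% Al.
12.16% − 9.92% gives a difference of 2.24 percentage points.

2.24 percentage points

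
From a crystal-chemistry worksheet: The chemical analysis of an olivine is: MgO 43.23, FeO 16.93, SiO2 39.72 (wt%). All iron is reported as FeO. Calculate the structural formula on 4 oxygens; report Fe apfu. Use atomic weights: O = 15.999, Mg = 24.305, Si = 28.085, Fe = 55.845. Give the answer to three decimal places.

MgO: 43.23/40.304 = 1.07260 mol → 1.07260 mol Mg, 1.07260 mol O.
FeO: 16.93/71.844 = 0.23565 mol → 0.23565 mol Fe, 0.23565 mol O.
SiO2: 39.72/60.083 = 0.66109 mol → 0.66109 mol Si, 1.32218 mol O.
Total oxygen = 2.63043 mol. Normalization factor = 4/2.63043 = 1.52066.
Fe per 4 O = 0.23565 × 1.52066 = 0.358.

0.358 Fe apfu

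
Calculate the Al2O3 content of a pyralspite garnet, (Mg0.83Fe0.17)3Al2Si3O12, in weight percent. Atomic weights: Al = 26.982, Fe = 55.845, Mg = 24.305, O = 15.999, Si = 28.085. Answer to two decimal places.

24.32 wt%

Formula mass = 419.207 g/mol.
2 Al → 1.0000 mol Al2O3 per formula unit; M(Al2O3) = 101.961, so Al2O3 mass = 101.961 g.
101.961/419.207 × 100 = 24.32 wt%.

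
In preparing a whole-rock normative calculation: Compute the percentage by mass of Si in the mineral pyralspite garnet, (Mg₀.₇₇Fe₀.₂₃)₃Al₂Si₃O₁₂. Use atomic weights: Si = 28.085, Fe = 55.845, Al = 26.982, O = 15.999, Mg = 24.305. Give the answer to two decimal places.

19.83 weight percent

M((Mg₀.₇₇Fe₀.₂₃)₃Al₂Si₃O₁₂) = 424.885 g/mol.
Si contributes 3 × 28.085 = 84.255 g per mole.
84.255/424.885 = 0.1983 → 19.83%.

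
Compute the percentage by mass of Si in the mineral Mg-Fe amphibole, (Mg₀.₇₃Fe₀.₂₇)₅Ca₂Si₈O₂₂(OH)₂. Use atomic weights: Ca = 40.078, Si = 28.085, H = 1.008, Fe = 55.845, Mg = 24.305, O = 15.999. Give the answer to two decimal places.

26.28 weight percent

M((Mg₀.₇₃Fe₀.₂₇)₅Ca₂Si₈O₂₂(OH)₂) = 854.932 g/mol.
Si contributes 8 × 28.085 = 224.680 g per mole.
224.680/854.932 = 0.2628 → 26.28%.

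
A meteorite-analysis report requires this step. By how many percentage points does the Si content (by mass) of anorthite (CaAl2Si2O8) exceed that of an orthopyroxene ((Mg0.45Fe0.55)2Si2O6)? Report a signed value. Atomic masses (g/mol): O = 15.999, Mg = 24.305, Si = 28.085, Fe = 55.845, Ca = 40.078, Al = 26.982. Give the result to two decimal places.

-3.66 percentage points

M(CaAl2Si2O8) = 278.204 g/mol, so wt% Si = 56.170/278.204 × 100 = 20.19%.
M((Mg0.45Fe0.55)2Si2O6) = 235.468 g/mol, so wt% Si = 56.170/235.468 × 100 = 23.85%.
20.19 − 23.85 = -3.66 pp.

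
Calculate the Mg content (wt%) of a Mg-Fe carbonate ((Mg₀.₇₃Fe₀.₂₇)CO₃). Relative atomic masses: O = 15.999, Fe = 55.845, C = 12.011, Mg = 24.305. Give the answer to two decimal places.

19.11 wt%

Formula mass = 0.73×24.305 + 0.27×55.845 + 1×12.011 + 3×15.999 = 92.829 g/mol, of which 17.743 g is Mg.
So Mg makes up 17.743/92.829 = 0.1911 of the mass, i.e. 19.11%.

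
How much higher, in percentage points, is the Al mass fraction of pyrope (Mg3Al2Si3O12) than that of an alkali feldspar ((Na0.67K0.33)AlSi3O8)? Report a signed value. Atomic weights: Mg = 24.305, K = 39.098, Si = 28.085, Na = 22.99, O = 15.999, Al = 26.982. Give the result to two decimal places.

Al in Mg3Al2Si3O12: molar mass 403.122 g/mol; 2×26.982 = 53.964 g → 13.39 wt%.
Al in (Na0.67K0.33)AlSi3O8: molar mass 267.535 g/mol; 1×26.982 = 26.982 g → 10.09 wt%.
Difference = 13.39 − 10.09 = 3.30 percentage points.

3.30 percentage points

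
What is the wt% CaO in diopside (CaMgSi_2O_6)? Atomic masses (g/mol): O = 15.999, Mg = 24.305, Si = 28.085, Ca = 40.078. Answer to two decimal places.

Formula mass = 216.547 g/mol.
1 Ca → 1.0000 mol CaO per formula unit; M(CaO) = 56.077, so CaO mass = 56.077 g.
56.077/216.547 × 100 = 25.90 wt%.

25.90 wt%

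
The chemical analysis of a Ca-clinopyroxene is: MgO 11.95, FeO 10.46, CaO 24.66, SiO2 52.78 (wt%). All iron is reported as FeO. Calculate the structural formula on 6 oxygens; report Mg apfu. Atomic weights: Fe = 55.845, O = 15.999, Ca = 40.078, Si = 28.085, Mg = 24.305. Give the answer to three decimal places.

MgO: 11.95/40.304 = 0.29650 mol → 0.29650 mol Mg, 0.29650 mol O.
FeO: 10.46/71.844 = 0.14559 mol → 0.14559 mol Fe, 0.14559 mol O.
CaO: 24.66/56.077 = 0.43975 mol → 0.43975 mol Ca, 0.43975 mol O.
SiO2: 52.78/60.083 = 0.87845 mol → 0.87845 mol Si, 1.75690 mol O.
Total oxygen = 2.63874 mol. Normalization factor = 6/2.63874 = 2.27381.
Mg per 6 O = 0.29650 × 2.27381 = 0.674.

0.674 Mg apfu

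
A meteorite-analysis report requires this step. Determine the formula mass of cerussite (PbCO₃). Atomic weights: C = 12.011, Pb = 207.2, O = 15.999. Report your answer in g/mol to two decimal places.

267.21 g/mol

M = 1×207.2 + 1×12.011 + 3×15.999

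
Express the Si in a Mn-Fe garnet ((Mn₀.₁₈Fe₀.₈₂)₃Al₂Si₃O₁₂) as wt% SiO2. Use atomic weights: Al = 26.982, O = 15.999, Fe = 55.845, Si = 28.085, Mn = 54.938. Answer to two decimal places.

36.25 wt%

M((Mn₀.₁₈Fe₀.₈₂)₃Al₂Si₃O₁₂) = 497.252 g/mol; M(SiO2) = 60.083 g/mol.
Moles SiO2 per formula unit = 3 Si ÷ 1 = 3.0000.
SiO2 fraction = (3.0000 × 60.083) / 497.252 = 180.249/497.252 = 0.3625.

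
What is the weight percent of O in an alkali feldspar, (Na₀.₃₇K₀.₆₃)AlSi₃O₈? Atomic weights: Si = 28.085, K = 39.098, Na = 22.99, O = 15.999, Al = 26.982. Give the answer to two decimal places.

Formula mass = 0.37·22.99 + 0.63·39.098 + 1·26.982 + 3·28.085 + 8·15.999 = 272.367 g/mol, of which 127.992 g is O.
So O makes up 127.992/272.367 = 0.4699 of the mass, i.e. 46.99%.

46.99 wt%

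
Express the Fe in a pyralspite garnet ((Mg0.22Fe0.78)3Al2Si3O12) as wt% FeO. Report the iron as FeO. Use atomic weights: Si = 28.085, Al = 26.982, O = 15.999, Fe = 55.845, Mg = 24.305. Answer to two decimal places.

Formula mass = 476.926 g/mol.
2.34 Fe → 2.3400 mol FeO per formula unit; M(FeO) = 71.844, so FeO mass = 168.115 g.
168.115/476.926 × 100 = 35.25 wt%.

35.25 wt%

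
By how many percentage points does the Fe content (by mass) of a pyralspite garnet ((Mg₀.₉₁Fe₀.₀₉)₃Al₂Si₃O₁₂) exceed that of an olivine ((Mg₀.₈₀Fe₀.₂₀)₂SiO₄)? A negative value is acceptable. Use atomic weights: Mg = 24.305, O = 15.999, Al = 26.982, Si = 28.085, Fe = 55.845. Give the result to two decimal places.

-10.91 percentage points

First mineral: 15.078 g Fe in 411.638 g formula = 3.66 wt% Fe.
Second mineral: 22.338 g Fe in 153.307 g formula = 14.57 wt% Fe.
3.66% − 14.57% gives a difference of -10.91 percentage points.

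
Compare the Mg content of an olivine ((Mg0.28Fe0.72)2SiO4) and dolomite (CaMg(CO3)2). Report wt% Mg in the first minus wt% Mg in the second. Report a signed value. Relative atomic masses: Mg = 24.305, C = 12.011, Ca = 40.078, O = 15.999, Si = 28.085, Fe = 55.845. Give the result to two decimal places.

Mg in (Mg0.28Fe0.72)2SiO4: molar mass 186.109 g/mol; 0.56×24.305 = 13.611 g → 7.31 wt%.
Mg in CaMg(CO3)2: molar mass 184.399 g/mol; 1×24.305 = 24.305 g → 13.18 wt%.
Difference = 7.31 − 13.18 = -5.87 percentage points.

-5.87 percentage points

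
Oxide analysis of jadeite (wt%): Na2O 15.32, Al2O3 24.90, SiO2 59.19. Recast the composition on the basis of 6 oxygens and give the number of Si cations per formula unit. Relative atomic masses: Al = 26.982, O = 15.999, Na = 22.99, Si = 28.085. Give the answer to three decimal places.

Na2O (M=61.979): mol = 0.24718; Na = 0.49436, O = 0.24718.
Al2O3 (M=101.961): mol = 0.24421; Al = 0.48842, O = 0.73263.
SiO2 (M=60.083): mol = 0.98514; Si = 0.98514, O = 1.97028.
ΣO = 2.95009; factor = 6/ΣO = 2.03384.
Si apfu = 0.98514 × 2.03384 = 2.004.

2.004 Si apfu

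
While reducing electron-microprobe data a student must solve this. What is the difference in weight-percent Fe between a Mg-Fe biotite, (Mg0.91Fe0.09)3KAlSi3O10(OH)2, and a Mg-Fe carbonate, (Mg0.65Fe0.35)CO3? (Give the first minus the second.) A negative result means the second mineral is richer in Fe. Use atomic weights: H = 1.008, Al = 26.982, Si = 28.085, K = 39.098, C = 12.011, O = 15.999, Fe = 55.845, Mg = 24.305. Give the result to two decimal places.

M((Mg0.91Fe0.09)3KAlSi3O10(OH)2) = 425.770 g/mol, so wt% Fe = 15.078/425.770 × 100 = 3.54%.
M((Mg0.65Fe0.35)CO3) = 95.352 g/mol, so wt% Fe = 19.546/95.352 × 100 = 20.50%.
3.54 − 20.50 = -16.96 pp.

-16.96 percentage points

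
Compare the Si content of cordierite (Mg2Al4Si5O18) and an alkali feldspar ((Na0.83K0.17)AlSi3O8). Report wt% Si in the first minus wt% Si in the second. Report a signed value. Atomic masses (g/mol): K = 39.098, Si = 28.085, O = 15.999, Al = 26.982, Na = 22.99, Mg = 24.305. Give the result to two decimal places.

M(Mg2Al4Si5O18) = 584.945 g/mol, so wt% Si = 140.425/584.945 × 100 = 24.01%.
M((Na0.83K0.17)AlSi3O8) = 264.957 g/mol, so wt% Si = 84.255/264.957 × 100 = 31.80%.
24.01 − 31.80 = -7.79 pp.

-7.79 percentage points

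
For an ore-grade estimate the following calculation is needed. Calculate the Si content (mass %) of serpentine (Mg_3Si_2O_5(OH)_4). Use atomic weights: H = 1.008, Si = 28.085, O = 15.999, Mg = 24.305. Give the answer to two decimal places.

M(Mg_3Si_2O_5(OH)_4) = 277.108 g/mol.
Si contributes 2 × 28.085 = 56.170 g per mole.
56.170/277.108 = 0.2027 → 20.27%.

20.27 mass %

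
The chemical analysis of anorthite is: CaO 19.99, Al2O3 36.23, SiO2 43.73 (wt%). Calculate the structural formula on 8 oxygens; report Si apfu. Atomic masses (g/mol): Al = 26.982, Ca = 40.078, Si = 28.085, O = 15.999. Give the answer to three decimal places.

2.023 Si apfu

CaO: 19.99/56.077 = 0.35647 mol → 0.35647 mol Ca, 0.35647 mol O.
Al2O3: 36.23/101.961 = 0.35533 mol → 0.71066 mol Al, 1.06599 mol O.
SiO2: 43.73/60.083 = 0.72783 mol → 0.72783 mol Si, 1.45566 mol O.
Total oxygen = 2.87812 mol. Normalization factor = 8/2.87812 = 2.77959.
Si per 8 O = 0.72783 × 2.77959 = 2.023.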